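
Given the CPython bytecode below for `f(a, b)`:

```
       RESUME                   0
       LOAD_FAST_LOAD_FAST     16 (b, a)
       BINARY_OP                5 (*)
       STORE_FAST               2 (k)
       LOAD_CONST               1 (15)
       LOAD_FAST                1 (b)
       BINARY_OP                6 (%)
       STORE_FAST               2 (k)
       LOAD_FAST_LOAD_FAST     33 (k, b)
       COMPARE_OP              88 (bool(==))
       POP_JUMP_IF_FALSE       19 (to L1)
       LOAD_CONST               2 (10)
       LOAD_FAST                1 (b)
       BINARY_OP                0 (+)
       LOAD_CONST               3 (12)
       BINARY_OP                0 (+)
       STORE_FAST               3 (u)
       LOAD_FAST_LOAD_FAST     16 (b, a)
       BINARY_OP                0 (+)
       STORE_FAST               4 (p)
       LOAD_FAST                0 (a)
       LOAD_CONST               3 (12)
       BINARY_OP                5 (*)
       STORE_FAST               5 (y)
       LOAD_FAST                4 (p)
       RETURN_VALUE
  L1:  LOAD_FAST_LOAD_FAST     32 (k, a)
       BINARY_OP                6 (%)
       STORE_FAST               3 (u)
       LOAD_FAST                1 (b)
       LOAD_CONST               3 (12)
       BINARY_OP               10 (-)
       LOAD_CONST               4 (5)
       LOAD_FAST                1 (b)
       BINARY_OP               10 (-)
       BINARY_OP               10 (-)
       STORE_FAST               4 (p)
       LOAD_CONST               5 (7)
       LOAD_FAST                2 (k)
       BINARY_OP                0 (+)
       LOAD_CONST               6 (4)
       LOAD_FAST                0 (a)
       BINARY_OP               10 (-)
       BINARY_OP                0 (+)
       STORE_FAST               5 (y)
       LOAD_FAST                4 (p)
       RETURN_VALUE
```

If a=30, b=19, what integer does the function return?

LOAD_FAST_LOAD_FAST b,a → push 19,30. Stack: [19, 30]
BINARY_OP * → 19 * 30 = 570. Stack: [570]
STORE_FAST k → k=570. Stack: []
LOAD_CONST → push 15. Stack: [15]
LOAD_FAST b → push 19. Stack: [15, 19]
BINARY_OP % → 15 % 19 = 15. Stack: [15]
STORE_FAST k → k=15. Stack: []
LOAD_FAST_LOAD_FAST k,b → push 15,19. Stack: [15, 19]
COMPARE_OP bool(==) → 15 vs 19 = False. Stack: [False]
POP_JUMP_IF_FALSE → pop False; jump. Stack: []
LOAD_FAST_LOAD_FAST k,a → push 15,30. Stack: [15, 30]
BINARY_OP % → 15 % 30 = 15. Stack: [15]
STORE_FAST u → u=15. Stack: []
LOAD_FAST b → push 19. Stack: [19]
LOAD_CONST → push 12. Stack: [19, 12]
BINARY_OP - → 19 - 12 = 7. Stack: [7]
LOAD_CONST → push 5. Stack: [7, 5]
LOAD_FAST b → push 19. Stack: [7, 5, 19]
BINARY_OP - → 5 - 19 = -14. Stack: [7, -14]
BINARY_OP - → 7 - -14 = 21. Stack: [21]
STORE_FAST p → p=21. Stack: []
LOAD_CONST → push 7. Stack: [7]
LOAD_FAST k → push 15. Stack: [7, 15]
BINARY_OP + → 7 + 15 = 22. Stack: [22]
LOAD_CONST → push 4. Stack: [22, 4]
LOAD_FAST a → push 30. Stack: [22, 4, 30]
BINARY_OP - → 4 - 30 = -26. Stack: [22, -26]
BINARY_OP + → 22 + -26 = -4. Stack: [-4]
STORE_FAST y → y=-4. Stack: []
LOAD_FAST p → push 21. Stack: [21]
RETURN_VALUE → return 21.

21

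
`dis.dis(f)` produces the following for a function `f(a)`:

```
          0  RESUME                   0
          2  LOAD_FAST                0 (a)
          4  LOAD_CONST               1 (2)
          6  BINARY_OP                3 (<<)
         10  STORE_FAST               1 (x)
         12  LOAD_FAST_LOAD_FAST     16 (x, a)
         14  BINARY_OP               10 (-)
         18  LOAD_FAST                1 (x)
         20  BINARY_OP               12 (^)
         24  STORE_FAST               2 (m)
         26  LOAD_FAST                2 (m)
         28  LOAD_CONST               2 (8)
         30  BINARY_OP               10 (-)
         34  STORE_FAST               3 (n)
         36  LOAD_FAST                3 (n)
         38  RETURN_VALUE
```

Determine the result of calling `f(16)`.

LOAD_FAST a → push 16. Stack: [16]
LOAD_CONST → push 2. Stack: [16, 2]
BINARY_OP << → 16 << 2 = 64. Stack: [64]
STORE_FAST x → x=64. Stack: []
LOAD_FAST_LOAD_FAST x,a → push 64,16. Stack: [64, 16]
BINARY_OP - → 64 - 16 = 48. Stack: [48]
LOAD_FAST x → push 64. Stack: [48, 64]
BINARY_OP ^ → 48 ^ 64 = 112. Stack: [112]
STORE_FAST m → m=112. Stack: []
LOAD_FAST m → push 112. Stack: [112]
LOAD_CONST → push 8. Stack: [112, 8]
BINARY_OP - → 112 - 8 = 104. Stack: [104]
STORE_FAST n → n=104. Stack: []
LOAD_FAST n → push 104. Stack: [104]
RETURN_VALUE → return 104.

104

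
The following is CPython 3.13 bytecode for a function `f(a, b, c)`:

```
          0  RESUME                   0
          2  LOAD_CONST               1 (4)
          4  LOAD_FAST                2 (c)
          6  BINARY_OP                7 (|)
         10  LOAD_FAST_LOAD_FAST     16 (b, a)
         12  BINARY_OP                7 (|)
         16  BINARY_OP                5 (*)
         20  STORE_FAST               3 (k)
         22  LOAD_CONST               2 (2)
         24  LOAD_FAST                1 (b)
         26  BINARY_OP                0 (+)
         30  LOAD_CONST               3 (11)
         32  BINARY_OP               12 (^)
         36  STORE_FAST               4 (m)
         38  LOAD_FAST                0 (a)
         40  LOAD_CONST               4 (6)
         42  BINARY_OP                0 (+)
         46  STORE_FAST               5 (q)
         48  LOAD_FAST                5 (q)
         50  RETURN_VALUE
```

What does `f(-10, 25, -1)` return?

LOAD_CONST → push 4. Stack: [4]
LOAD_FAST c → push -1. Stack: [4, -1]
BINARY_OP | → 4 | -1 = -1. Stack: [-1]
LOAD_FAST_LOAD_FAST b,a → push 25,-10. Stack: [-1, 25, -10]
BINARY_OP | → 25 | -10 = -1. Stack: [-1, -1]
BINARY_OP * → -1 * -1 = 1. Stack: [1]
STORE_FAST k → k=1. Stack: []
LOAD_CONST → push 2. Stack: [2]
LOAD_FAST b → push 25. Stack: [2, 25]
BINARY_OP + → 2 + 25 = 27. Stack: [27]
LOAD_CONST → push 11. Stack: [27, 11]
BINARY_OP ^ → 27 ^ 11 = 16. Stack: [16]
STORE_FAST m → m=16. Stack: []
LOAD_FAST a → push -10. Stack: [-10]
LOAD_CONST → push 6. Stack: [-10, 6]
BINARY_OP + → -10 + 6 = -4. Stack: [-4]
STORE_FAST q → q=-4. Stack: []
LOAD_FAST q → push -4. Stack: [-4]
RETURN_VALUE → return -4.

-4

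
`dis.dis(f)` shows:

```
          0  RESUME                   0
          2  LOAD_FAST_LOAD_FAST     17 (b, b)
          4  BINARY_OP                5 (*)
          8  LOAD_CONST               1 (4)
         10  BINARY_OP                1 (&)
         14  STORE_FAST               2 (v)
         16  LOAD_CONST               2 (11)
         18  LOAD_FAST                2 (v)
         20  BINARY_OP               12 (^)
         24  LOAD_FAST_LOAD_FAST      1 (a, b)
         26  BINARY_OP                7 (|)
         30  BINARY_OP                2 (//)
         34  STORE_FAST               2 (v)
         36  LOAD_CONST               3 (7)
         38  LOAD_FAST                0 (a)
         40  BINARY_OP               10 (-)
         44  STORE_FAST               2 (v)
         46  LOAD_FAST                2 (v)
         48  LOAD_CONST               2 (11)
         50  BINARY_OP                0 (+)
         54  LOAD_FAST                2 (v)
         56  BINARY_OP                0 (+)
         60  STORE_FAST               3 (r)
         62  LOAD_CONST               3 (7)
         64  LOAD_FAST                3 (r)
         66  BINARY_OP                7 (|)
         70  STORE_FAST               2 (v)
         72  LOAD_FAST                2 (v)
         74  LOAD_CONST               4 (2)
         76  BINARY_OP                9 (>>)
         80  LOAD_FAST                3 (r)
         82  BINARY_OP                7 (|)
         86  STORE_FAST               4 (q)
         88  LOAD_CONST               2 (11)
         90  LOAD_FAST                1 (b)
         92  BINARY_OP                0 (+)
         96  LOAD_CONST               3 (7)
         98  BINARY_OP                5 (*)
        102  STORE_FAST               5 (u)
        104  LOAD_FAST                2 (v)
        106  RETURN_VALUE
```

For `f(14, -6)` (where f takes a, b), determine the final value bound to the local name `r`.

LOAD_FAST_LOAD_FAST b,b → push -6,-6. Stack: [-6, -6]
BINARY_OP * → -6 * -6 = 36. Stack: [36]
LOAD_CONST → push 4. Stack: [36, 4]
BINARY_OP & → 36 & 4 = 4. Stack: [4]
STORE_FAST v → v=4. Stack: []
LOAD_CONST → push 11. Stack: [11]
LOAD_FAST v → push 4. Stack: [11, 4]
BINARY_OP ^ → 11 ^ 4 = 15. Stack: [15]
LOAD_FAST_LOAD_FAST a,b → push 14,-6. Stack: [15, 14, -6]
BINARY_OP | → 14 | -6 = -2. Stack: [15, -2]
BINARY_OP // → 15 // -2 = -8. Stack: [-8]
STORE_FAST v → v=-8. Stack: []
LOAD_CONST → push 7. Stack: [7]
LOAD_FAST a → push 14. Stack: [7, 14]
BINARY_OP - → 7 - 14 = -7. Stack: [-7]
STORE_FAST v → v=-7. Stack: []
LOAD_FAST v → push -7. Stack: [-7]
LOAD_CONST → push 11. Stack: [-7, 11]
BINARY_OP + → -7 + 11 = 4. Stack: [4]
LOAD_FAST v → push -7. Stack: [4, -7]
BINARY_OP + → 4 + -7 = -3. Stack: [-3]
STORE_FAST r → r=-3. Stack: []
LOAD_CONST → push 7. Stack: [7]
LOAD_FAST r → push -3. Stack: [7, -3]
BINARY_OP | → 7 | -3 = -1. Stack: [-1]
STORE_FAST v → v=-1. Stack: []
LOAD_FAST v → push -1. Stack: [-1]
LOAD_CONST → push 2. Stack: [-1, 2]
BINARY_OP >> → -1 >> 2 = -1. Stack: [-1]
LOAD_FAST r → push -3. Stack: [-1, -3]
BINARY_OP | → -1 | -3 = -1. Stack: [-1]
STORE_FAST q → q=-1. Stack: []
LOAD_CONST → push 11. Stack: [11]
LOAD_FAST b → push -6. Stack: [11, -6]
BINARY_OP + → 11 + -6 = 5. Stack: [5]
LOAD_CONST → push 7. Stack: [5, 7]
BINARY_OP * → 5 * 7 = 35. Stack: [35]
STORE_FAST u → u=35. Stack: []
LOAD_FAST v → push -1. Stack: [-1]
RETURN_VALUE → return -1.

-3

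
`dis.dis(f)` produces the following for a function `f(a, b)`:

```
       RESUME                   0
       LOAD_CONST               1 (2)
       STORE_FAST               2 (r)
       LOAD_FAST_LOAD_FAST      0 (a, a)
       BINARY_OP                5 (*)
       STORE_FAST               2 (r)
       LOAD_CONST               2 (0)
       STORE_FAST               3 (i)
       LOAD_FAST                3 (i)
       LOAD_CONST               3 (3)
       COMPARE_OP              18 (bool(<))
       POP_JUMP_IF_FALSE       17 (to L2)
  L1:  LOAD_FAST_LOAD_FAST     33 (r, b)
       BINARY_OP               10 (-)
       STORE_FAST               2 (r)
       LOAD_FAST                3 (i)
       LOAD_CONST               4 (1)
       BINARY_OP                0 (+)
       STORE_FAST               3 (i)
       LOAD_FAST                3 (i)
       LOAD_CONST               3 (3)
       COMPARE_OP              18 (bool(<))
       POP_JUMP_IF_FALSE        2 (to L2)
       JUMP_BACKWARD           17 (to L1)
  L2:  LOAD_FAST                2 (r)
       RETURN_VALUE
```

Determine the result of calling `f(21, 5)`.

LOAD_CONST → push 2. Stack: [2]
STORE_FAST r → r=2. Stack: []
LOAD_FAST_LOAD_FAST a,a → push 21,21. Stack: [21, 21]
BINARY_OP * → 21 * 21 = 441. Stack: [441]
STORE_FAST r → r=441. Stack: []
LOAD_CONST → push 0. Stack: [0]
STORE_FAST i → i=0. Stack: []
LOAD_FAST i → push 0. Stack: [0]
LOAD_CONST → push 3. Stack: [0, 3]
COMPARE_OP bool(<) → 0 vs 3 = True. Stack: [True]
POP_JUMP_IF_FALSE → pop True; no jump. Stack: []
LOAD_FAST_LOAD_FAST r,b → push 441,5. Stack: [441, 5]
BINARY_OP - → 441 - 5 = 436. Stack: [436]
STORE_FAST r → r=436. Stack: []
LOAD_FAST i → push 0. Stack: [0]
LOAD_CONST → push 1. Stack: [0, 1]
BINARY_OP + → 0 + 1 = 1. Stack: [1]
STORE_FAST i → i=1. Stack: []
LOAD_FAST i → push 1. Stack: [1]
LOAD_CONST → push 3. Stack: [1, 3]
COMPARE_OP bool(<) → 1 vs 3 = True. Stack: [True]
POP_JUMP_IF_FALSE → pop True; no jump. Stack: []
LOAD_FAST_LOAD_FAST r,b → push 436,5. Stack: [436, 5]
BINARY_OP - → 436 - 5 = 431. Stack: [431]
STORE_FAST r → r=431. Stack: []
LOAD_FAST i → push 1. Stack: [1]
LOAD_CONST → push 1. Stack: [1, 1]
BINARY_OP + → 1 + 1 = 2. Stack: [2]
STORE_FAST i → i=2. Stack: []
LOAD_FAST i → push 2. Stack: [2]
LOAD_CONST → push 3. Stack: [2, 3]
COMPARE_OP bool(<) → 2 vs 3 = True. Stack: [True]
POP_JUMP_IF_FALSE → pop True; no jump. Stack: []
LOAD_FAST_LOAD_FAST r,b → push 431,5. Stack: [431, 5]
BINARY_OP - → 431 - 5 = 426. Stack: [426]
STORE_FAST r → r=426. Stack: []
LOAD_FAST i → push 2. Stack: [2]
LOAD_CONST → push 1. Stack: [2, 1]
BINARY_OP + → 2 + 1 = 3. Stack: [3]
STORE_FAST i → i=3. Stack: []
LOAD_FAST i → push 3. Stack: [3]
LOAD_CONST → push 3. Stack: [3, 3]
COMPARE_OP bool(<) → 3 vs 3 = False. Stack: [False]
POP_JUMP_IF_FALSE → pop False; jump. Stack: []
LOAD_FAST r → push 426. Stack: [426]
RETURN_VALUE → return 426.

426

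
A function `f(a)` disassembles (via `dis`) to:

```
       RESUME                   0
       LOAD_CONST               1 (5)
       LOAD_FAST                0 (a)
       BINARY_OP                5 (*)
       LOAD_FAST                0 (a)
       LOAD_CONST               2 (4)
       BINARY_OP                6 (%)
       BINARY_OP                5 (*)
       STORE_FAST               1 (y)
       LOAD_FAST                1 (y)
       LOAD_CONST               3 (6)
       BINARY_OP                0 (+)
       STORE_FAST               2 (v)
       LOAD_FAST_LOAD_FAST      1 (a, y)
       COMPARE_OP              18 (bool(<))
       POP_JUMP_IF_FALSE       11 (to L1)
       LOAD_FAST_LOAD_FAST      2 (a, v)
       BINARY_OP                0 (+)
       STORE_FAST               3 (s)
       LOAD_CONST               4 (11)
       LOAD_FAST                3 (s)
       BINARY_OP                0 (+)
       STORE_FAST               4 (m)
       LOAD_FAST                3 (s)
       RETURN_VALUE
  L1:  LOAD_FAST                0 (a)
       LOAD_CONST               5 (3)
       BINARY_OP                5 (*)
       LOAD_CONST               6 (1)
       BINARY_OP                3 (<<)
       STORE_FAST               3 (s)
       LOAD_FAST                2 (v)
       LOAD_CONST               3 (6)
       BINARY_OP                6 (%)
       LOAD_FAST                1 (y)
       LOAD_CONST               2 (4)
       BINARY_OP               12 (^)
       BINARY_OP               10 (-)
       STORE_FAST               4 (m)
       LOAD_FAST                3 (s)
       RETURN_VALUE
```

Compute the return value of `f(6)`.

LOAD_CONST → push 5. Stack: [5]
LOAD_FAST a → push 6. Stack: [5, 6]
BINARY_OP * → 5 * 6 = 30. Stack: [30]
LOAD_FAST a → push 6. Stack: [30, 6]
LOAD_CONST → push 4. Stack: [30, 6, 4]
BINARY_OP % → 6 % 4 = 2. Stack: [30, 2]
BINARY_OP * → 30 * 2 = 60. Stack: [60]
STORE_FAST y → y=60. Stack: []
LOAD_FAST y → push 60. Stack: [60]
LOAD_CONST → push 6. Stack: [60, 6]
BINARY_OP + → 60 + 6 = 66. Stack: [66]
STORE_FAST v → v=66. Stack: []
LOAD_FAST_LOAD_FAST a,y → push 6,60. Stack: [6, 60]
COMPARE_OP bool(<) → 6 vs 60 = True. Stack: [True]
POP_JUMP_IF_FALSE → pop True; no jump. Stack: []
LOAD_FAST_LOAD_FAST a,v → push 6,66. Stack: [6, 66]
BINARY_OP + → 6 + 66 = 72. Stack: [72]
STORE_FAST s → s=72. Stack: []
LOAD_CONST → push 11. Stack: [11]
LOAD_FAST s → push 72. Stack: [11, 72]
BINARY_OP + → 11 + 72 = 83. Stack: [83]
STORE_FAST m → m=83. Stack: []
LOAD_FAST s → push 72. Stack: [72]
RETURN_VALUE → return 72.

72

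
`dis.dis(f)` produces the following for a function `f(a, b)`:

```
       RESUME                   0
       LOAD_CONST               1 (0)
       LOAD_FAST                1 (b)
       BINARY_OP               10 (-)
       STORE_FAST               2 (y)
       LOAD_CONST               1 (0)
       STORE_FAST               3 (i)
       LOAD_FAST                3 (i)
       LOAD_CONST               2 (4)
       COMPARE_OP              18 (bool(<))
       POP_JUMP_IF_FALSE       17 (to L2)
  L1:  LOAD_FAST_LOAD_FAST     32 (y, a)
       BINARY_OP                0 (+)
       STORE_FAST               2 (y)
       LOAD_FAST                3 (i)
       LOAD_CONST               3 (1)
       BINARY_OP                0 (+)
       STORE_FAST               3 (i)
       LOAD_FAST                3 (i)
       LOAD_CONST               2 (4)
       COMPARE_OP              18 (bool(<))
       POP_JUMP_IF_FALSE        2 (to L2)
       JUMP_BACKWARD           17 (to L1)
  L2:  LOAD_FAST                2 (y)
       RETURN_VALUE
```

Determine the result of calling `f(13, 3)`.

49

LOAD_CONST → push 0. Stack: [0]
LOAD_FAST b → push 3. Stack: [0, 3]
BINARY_OP - → 0 - 3 = -3. Stack: [-3]
STORE_FAST y → y=-3. Stack: []
LOAD_CONST → push 0. Stack: [0]
STORE_FAST i → i=0. Stack: []
LOAD_FAST i → push 0. Stack: [0]
LOAD_CONST → push 4. Stack: [0, 4]
COMPARE_OP bool(<) → 0 vs 4 = True. Stack: [True]
POP_JUMP_IF_FALSE → pop True; no jump. Stack: []
LOAD_FAST_LOAD_FAST y,a → push -3,13. Stack: [-3, 13]
BINARY_OP + → -3 + 13 = 10. Stack: [10]
STORE_FAST y → y=10. Stack: []
LOAD_FAST i → push 0. Stack: [0]
LOAD_CONST → push 1. Stack: [0, 1]
BINARY_OP + → 0 + 1 = 1. Stack: [1]
STORE_FAST i → i=1. Stack: []
LOAD_FAST i → push 1. Stack: [1]
LOAD_CONST → push 4. Stack: [1, 4]
COMPARE_OP bool(<) → 1 vs 4 = True. Stack: [True]
POP_JUMP_IF_FALSE → pop True; no jump. Stack: []
LOAD_FAST_LOAD_FAST y,a → push 10,13. Stack: [10, 13]
BINARY_OP + → 10 + 13 = 23. Stack: [23]
STORE_FAST y → y=23. Stack: []
LOAD_FAST i → push 1. Stack: [1]
LOAD_CONST → push 1. Stack: [1, 1]
BINARY_OP + → 1 + 1 = 2. Stack: [2]
STORE_FAST i → i=2. Stack: []
LOAD_FAST i → push 2. Stack: [2]
LOAD_CONST → push 4. Stack: [2, 4]
COMPARE_OP bool(<) → 2 vs 4 = True. Stack: [True]
POP_JUMP_IF_FALSE → pop True; no jump. Stack: []
LOAD_FAST_LOAD_FAST y,a → push 23,13. Stack: [23, 13]
BINARY_OP + → 23 + 13 = 36. Stack: [36]
STORE_FAST y → y=36. Stack: []
LOAD_FAST i → push 2. Stack: [2]
LOAD_CONST → push 1. Stack: [2, 1]
BINARY_OP + → 2 + 1 = 3. Stack: [3]
STORE_FAST i → i=3. Stack: []
LOAD_FAST i → push 3. Stack: [3]
LOAD_CONST → push 4. Stack: [3, 4]
COMPARE_OP bool(<) → 3 vs 4 = True. Stack: [True]
POP_JUMP_IF_FALSE → pop True; no jump. Stack: []
LOAD_FAST_LOAD_FAST y,a → push 36,13. Stack: [36, 13]
BINARY_OP + → 36 + 13 = 49. Stack: [49]
STORE_FAST y → y=49. Stack: []
LOAD_FAST i → push 3. Stack: [3]
LOAD_CONST → push 1. Stack: [3, 1]
BINARY_OP + → 3 + 1 = 4. Stack: [4]
STORE_FAST i → i=4. Stack: []
LOAD_FAST i → push 4. Stack: [4]
LOAD_CONST → push 4. Stack: [4, 4]
COMPARE_OP bool(<) → 4 vs 4 = False. Stack: [False]
POP_JUMP_IF_FALSE → pop False; jump. Stack: []
LOAD_FAST y → push 49. Stack: [49]
RETURN_VALUE → return 49.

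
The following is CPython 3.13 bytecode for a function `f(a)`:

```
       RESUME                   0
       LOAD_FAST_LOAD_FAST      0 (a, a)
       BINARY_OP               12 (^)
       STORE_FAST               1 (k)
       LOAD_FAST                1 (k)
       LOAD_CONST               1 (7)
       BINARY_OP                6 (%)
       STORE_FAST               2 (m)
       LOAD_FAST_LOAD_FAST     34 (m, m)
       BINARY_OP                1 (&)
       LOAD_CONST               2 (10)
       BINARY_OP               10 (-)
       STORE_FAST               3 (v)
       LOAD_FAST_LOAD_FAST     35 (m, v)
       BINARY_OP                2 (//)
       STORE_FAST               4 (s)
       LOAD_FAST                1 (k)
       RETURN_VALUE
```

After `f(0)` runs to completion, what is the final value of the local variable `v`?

LOAD_FAST_LOAD_FAST a,a → push 0,0. Stack: [0, 0]
BINARY_OP ^ → 0 ^ 0 = 0. Stack: [0]
STORE_FAST k → k=0. Stack: []
LOAD_FAST k → push 0. Stack: [0]
LOAD_CONST → push 7. Stack: [0, 7]
BINARY_OP % → 0 % 7 = 0. Stack: [0]
STORE_FAST m → m=0. Stack: []
LOAD_FAST_LOAD_FAST m,m → push 0,0. Stack: [0, 0]
BINARY_OP & → 0 & 0 = 0. Stack: [0]
LOAD_CONST → push 10. Stack: [0, 10]
BINARY_OP - → 0 - 10 = -10. Stack: [-10]
STORE_FAST v → v=-10. Stack: []
LOAD_FAST_LOAD_FAST m,v → push 0,-10. Stack: [0, -10]
BINARY_OP // → 0 // -10 = 0. Stack: [0]
STORE_FAST s → s=0. Stack: []
LOAD_FAST k → push 0. Stack: [0]
RETURN_VALUE → return 0.

-10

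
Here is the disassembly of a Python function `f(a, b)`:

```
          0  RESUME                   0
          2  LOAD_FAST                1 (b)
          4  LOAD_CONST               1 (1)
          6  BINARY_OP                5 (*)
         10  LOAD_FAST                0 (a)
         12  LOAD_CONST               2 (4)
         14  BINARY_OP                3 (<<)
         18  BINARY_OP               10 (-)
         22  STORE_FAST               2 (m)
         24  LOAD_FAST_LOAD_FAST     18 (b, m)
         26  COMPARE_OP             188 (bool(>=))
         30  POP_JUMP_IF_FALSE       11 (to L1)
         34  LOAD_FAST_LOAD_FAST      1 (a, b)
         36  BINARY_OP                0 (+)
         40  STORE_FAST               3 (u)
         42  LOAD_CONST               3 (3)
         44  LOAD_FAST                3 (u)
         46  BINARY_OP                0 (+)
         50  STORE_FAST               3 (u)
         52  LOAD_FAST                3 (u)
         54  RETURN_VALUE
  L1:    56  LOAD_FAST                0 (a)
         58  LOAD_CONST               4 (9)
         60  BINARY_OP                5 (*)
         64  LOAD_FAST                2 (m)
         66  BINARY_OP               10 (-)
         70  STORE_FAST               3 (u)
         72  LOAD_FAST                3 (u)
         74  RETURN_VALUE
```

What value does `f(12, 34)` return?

49

LOAD_FAST b → push 34. Stack: [34]
LOAD_CONST → push 1. Stack: [34, 1]
BINARY_OP * → 34 * 1 = 34. Stack: [34]
LOAD_FAST a → push 12. Stack: [34, 12]
LOAD_CONST → push 4. Stack: [34, 12, 4]
BINARY_OP << → 12 << 4 = 192. Stack: [34, 192]
BINARY_OP - → 34 - 192 = -158. Stack: [-158]
STORE_FAST m → m=-158. Stack: []
LOAD_FAST_LOAD_FAST b,m → push 34,-158. Stack: [34, -158]
COMPARE_OP bool(>=) → 34 vs -158 = True. Stack: [True]
POP_JUMP_IF_FALSE → pop True; no jump. Stack: []
LOAD_FAST_LOAD_FAST a,b → push 12,34. Stack: [12, 34]
BINARY_OP + → 12 + 34 = 46. Stack: [46]
STORE_FAST u → u=46. Stack: []
LOAD_CONST → push 3. Stack: [3]
LOAD_FAST u → push 46. Stack: [3, 46]
BINARY_OP + → 3 + 46 = 49. Stack: [49]
STORE_FAST u → u=49. Stack: []
LOAD_FAST u → push 49. Stack: [49]
RETURN_VALUE → return 49.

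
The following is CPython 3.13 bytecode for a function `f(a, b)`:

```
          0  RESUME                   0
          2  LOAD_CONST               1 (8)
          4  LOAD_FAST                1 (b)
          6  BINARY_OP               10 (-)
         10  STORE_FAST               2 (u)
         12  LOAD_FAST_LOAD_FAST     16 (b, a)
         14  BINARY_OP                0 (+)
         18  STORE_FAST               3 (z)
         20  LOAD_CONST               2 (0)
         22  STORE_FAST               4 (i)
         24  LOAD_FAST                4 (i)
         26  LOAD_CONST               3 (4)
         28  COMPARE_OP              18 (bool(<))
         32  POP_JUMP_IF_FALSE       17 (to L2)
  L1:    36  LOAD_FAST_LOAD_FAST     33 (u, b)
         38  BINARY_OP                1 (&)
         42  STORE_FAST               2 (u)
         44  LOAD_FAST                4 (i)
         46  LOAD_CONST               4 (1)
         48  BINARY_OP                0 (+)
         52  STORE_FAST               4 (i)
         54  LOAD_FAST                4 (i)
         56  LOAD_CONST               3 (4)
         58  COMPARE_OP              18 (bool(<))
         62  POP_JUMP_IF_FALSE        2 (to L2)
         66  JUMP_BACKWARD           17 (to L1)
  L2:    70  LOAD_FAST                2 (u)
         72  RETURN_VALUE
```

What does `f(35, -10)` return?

18

LOAD_CONST → push 8. Stack: [8]
LOAD_FAST b → push -10. Stack: [8, -10]
BINARY_OP - → 8 - -10 = 18. Stack: [18]
STORE_FAST u → u=18. Stack: []
LOAD_FAST_LOAD_FAST b,a → push -10,35. Stack: [-10, 35]
BINARY_OP + → -10 + 35 = 25. Stack: [25]
STORE_FAST z → z=25. Stack: []
LOAD_CONST → push 0. Stack: [0]
STORE_FAST i → i=0. Stack: []
LOAD_FAST i → push 0. Stack: [0]
LOAD_CONST → push 4. Stack: [0, 4]
COMPARE_OP bool(<) → 0 vs 4 = True. Stack: [True]
POP_JUMP_IF_FALSE → pop True; no jump. Stack: []
LOAD_FAST_LOAD_FAST u,b → push 18,-10. Stack: [18, -10]
BINARY_OP & → 18 & -10 = 18. Stack: [18]
STORE_FAST u → u=18. Stack: []
LOAD_FAST i → push 0. Stack: [0]
LOAD_CONST → push 1. Stack: [0, 1]
BINARY_OP + → 0 + 1 = 1. Stack: [1]
STORE_FAST i → i=1. Stack: []
LOAD_FAST i → push 1. Stack: [1]
LOAD_CONST → push 4. Stack: [1, 4]
COMPARE_OP bool(<) → 1 vs 4 = True. Stack: [True]
POP_JUMP_IF_FALSE → pop True; no jump. Stack: []
LOAD_FAST_LOAD_FAST u,b → push 18,-10. Stack: [18, -10]
BINARY_OP & → 18 & -10 = 18. Stack: [18]
STORE_FAST u → u=18. Stack: []
LOAD_FAST i → push 1. Stack: [1]
LOAD_CONST → push 1. Stack: [1, 1]
BINARY_OP + → 1 + 1 = 2. Stack: [2]
STORE_FAST i → i=2. Stack: []
LOAD_FAST i → push 2. Stack: [2]
LOAD_CONST → push 4. Stack: [2, 4]
COMPARE_OP bool(<) → 2 vs 4 = True. Stack: [True]
POP_JUMP_IF_FALSE → pop True; no jump. Stack: []
LOAD_FAST_LOAD_FAST u,b → push 18,-10. Stack: [18, -10]
BINARY_OP & → 18 & -10 = 18. Stack: [18]
STORE_FAST u → u=18. Stack: []
LOAD_FAST i → push 2. Stack: [2]
LOAD_CONST → push 1. Stack: [2, 1]
BINARY_OP + → 2 + 1 = 3. Stack: [3]
STORE_FAST i → i=3. Stack: []
LOAD_FAST i → push 3. Stack: [3]
LOAD_CONST → push 4. Stack: [3, 4]
COMPARE_OP bool(<) → 3 vs 4 = True. Stack: [True]
POP_JUMP_IF_FALSE → pop True; no jump. Stack: []
LOAD_FAST_LOAD_FAST u,b → push 18,-10. Stack: [18, -10]
BINARY_OP & → 18 & -10 = 18. Stack: [18]
STORE_FAST u → u=18. Stack: []
LOAD_FAST i → push 3. Stack: [3]
LOAD_CONST → push 1. Stack: [3, 1]
BINARY_OP + → 3 + 1 = 4. Stack: [4]
STORE_FAST i → i=4. Stack: []
LOAD_FAST i → push 4. Stack: [4]
LOAD_CONST → push 4. Stack: [4, 4]
COMPARE_OP bool(<) → 4 vs 4 = False. Stack: [False]
POP_JUMP_IF_FALSE → pop False; jump. Stack: []
LOAD_FAST u → push 18. Stack: [18]
RETURN_VALUE → return 18.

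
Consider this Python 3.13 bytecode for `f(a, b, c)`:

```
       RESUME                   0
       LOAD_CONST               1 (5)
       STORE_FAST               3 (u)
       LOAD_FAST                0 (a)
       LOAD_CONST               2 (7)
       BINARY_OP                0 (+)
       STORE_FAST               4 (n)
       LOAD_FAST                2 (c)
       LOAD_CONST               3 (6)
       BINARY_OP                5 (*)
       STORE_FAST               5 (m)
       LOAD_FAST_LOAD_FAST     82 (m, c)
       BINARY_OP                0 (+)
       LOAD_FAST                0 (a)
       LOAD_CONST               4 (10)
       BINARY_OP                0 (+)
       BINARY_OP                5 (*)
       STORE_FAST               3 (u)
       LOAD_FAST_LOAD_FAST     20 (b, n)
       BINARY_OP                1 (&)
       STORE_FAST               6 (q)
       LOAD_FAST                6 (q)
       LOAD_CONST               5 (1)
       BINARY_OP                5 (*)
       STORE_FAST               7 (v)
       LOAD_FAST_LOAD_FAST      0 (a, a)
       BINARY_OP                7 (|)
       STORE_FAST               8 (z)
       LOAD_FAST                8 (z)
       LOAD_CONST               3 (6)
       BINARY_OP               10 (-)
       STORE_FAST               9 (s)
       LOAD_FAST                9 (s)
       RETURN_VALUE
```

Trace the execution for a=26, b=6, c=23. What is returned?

LOAD_CONST → push 5. Stack: [5]
STORE_FAST u → u=5. Stack: []
LOAD_FAST a → push 26. Stack: [26]
LOAD_CONST → push 7. Stack: [26, 7]
BINARY_OP + → 26 + 7 = 33. Stack: [33]
STORE_FAST n → n=33. Stack: []
LOAD_FAST c → push 23. Stack: [23]
LOAD_CONST → push 6. Stack: [23, 6]
BINARY_OP * → 23 * 6 = 138. Stack: [138]
STORE_FAST m → m=138. Stack: []
LOAD_FAST_LOAD_FAST m,c → push 138,23. Stack: [138, 23]
BINARY_OP + → 138 + 23 = 161. Stack: [161]
LOAD_FAST a → push 26. Stack: [161, 26]
LOAD_CONST → push 10. Stack: [161, 26, 10]
BINARY_OP + → 26 + 10 = 36. Stack: [161, 36]
BINARY_OP * → 161 * 36 = 5796. Stack: [5796]
STORE_FAST u → u=5796. Stack: []
LOAD_FAST_LOAD_FAST b,n → push 6,33. Stack: [6, 33]
BINARY_OP & → 6 & 33 = 0. Stack: [0]
STORE_FAST q → q=0. Stack: []
LOAD_FAST q → push 0. Stack: [0]
LOAD_CONST → push 1. Stack: [0, 1]
BINARY_OP * → 0 * 1 = 0. Stack: [0]
STORE_FAST v → v=0. Stack: []
LOAD_FAST_LOAD_FAST a,a → push 26,26. Stack: [26, 26]
BINARY_OP | → 26 | 26 = 26. Stack: [26]
STORE_FAST z → z=26. Stack: []
LOAD_FAST z → push 26. Stack: [26]
LOAD_CONST → push 6. Stack: [26, 6]
BINARY_OP - → 26 - 6 = 20. Stack: [20]
STORE_FAST s → s=20. Stack: []
LOAD_FAST s → push 20. Stack: [20]
RETURN_VALUE → return 20.

20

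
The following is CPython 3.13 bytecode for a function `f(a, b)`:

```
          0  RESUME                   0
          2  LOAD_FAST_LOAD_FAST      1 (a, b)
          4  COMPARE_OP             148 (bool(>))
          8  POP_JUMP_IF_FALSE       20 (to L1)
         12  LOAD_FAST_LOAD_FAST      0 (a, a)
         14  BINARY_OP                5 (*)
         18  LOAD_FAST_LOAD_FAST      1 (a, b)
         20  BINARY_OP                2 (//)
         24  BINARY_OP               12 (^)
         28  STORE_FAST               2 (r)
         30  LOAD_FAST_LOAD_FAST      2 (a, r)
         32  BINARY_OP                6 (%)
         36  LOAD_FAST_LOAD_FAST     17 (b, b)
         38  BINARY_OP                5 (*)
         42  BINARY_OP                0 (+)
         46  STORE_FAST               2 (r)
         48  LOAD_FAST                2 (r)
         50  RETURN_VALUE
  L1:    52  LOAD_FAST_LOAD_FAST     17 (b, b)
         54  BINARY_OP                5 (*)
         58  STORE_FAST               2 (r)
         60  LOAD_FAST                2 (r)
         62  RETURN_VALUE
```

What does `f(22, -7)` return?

LOAD_FAST_LOAD_FAST a,b → push 22,-7. Stack: [22, -7]
COMPARE_OP bool(>) → 22 vs -7 = True. Stack: [True]
POP_JUMP_IF_FALSE → pop True; no jump. Stack: []
LOAD_FAST_LOAD_FAST a,a → push 22,22. Stack: [22, 22]
BINARY_OP * → 22 * 22 = 484. Stack: [484]
LOAD_FAST_LOAD_FAST a,b → push 22,-7. Stack: [484, 22, -7]
BINARY_OP // → 22 // -7 = -4. Stack: [484, -4]
BINARY_OP ^ → 484 ^ -4 = -488. Stack: [-488]
STORE_FAST r → r=-488. Stack: []
LOAD_FAST_LOAD_FAST a,r → push 22,-488. Stack: [22, -488]
BINARY_OP % → 22 % -488 = -466. Stack: [-466]
LOAD_FAST_LOAD_FAST b,b → push -7,-7. Stack: [-466, -7, -7]
BINARY_OP * → -7 * -7 = 49. Stack: [-466, 49]
BINARY_OP + → -466 + 49 = -417. Stack: [-417]
STORE_FAST r → r=-417. Stack: []
LOAD_FAST r → push -417. Stack: [-417]
RETURN_VALUE → return -417.

-417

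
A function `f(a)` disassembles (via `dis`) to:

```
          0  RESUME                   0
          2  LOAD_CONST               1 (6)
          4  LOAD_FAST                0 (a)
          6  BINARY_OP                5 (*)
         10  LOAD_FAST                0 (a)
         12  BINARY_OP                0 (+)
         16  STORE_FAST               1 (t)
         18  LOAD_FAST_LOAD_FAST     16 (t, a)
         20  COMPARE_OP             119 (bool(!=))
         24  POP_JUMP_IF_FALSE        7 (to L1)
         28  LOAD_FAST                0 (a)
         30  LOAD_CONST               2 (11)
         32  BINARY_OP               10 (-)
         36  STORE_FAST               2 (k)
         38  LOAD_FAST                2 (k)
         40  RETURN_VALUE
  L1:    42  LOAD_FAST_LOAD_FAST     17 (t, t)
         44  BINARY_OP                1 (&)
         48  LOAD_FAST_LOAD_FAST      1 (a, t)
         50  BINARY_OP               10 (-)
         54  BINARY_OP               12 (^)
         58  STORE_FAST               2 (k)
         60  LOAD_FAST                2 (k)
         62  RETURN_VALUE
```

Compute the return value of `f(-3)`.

-14

LOAD_CONST → push 6. Stack: [6]
LOAD_FAST a → push -3. Stack: [6, -3]
BINARY_OP * → 6 * -3 = -18. Stack: [-18]
LOAD_FAST a → push -3. Stack: [-18, -3]
BINARY_OP + → -18 + -3 = -21. Stack: [-21]
STORE_FAST t → t=-21. Stack: []
LOAD_FAST_LOAD_FAST t,a → push -21,-3. Stack: [-21, -3]
COMPARE_OP bool(!=) → -21 vs -3 = True. Stack: [True]
POP_JUMP_IF_FALSE → pop True; no jump. Stack: []
LOAD_FAST a → push -3. Stack: [-3]
LOAD_CONST → push 11. Stack: [-3, 11]
BINARY_OP - → -3 - 11 = -14. Stack: [-14]
STORE_FAST k → k=-14. Stack: []
LOAD_FAST k → push -14. Stack: [-14]
RETURN_VALUE → return -14.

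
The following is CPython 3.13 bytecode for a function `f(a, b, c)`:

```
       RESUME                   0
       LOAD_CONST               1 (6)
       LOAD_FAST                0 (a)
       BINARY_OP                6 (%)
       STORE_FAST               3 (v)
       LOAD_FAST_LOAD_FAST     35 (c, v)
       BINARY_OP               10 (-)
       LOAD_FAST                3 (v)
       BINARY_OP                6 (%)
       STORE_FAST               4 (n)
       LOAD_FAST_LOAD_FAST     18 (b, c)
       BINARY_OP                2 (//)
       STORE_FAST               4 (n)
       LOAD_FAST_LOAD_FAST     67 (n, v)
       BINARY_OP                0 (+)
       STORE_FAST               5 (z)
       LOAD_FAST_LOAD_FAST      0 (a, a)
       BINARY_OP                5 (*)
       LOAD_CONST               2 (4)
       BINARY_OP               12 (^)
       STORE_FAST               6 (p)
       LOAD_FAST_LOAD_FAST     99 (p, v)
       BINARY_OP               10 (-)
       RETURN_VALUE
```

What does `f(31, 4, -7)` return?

959

LOAD_CONST → push 6. Stack: [6]
LOAD_FAST a → push 31. Stack: [6, 31]
BINARY_OP % → 6 % 31 = 6. Stack: [6]
STORE_FAST v → v=6. Stack: []
LOAD_FAST_LOAD_FAST c,v → push -7,6. Stack: [-7, 6]
BINARY_OP - → -7 - 6 = -13. Stack: [-13]
LOAD_FAST v → push 6. Stack: [-13, 6]
BINARY_OP % → -13 % 6 = 5. Stack: [5]
STORE_FAST n → n=5. Stack: []
LOAD_FAST_LOAD_FAST b,c → push 4,-7. Stack: [4, -7]
BINARY_OP // → 4 // -7 = -1. Stack: [-1]
STORE_FAST n → n=-1. Stack: []
LOAD_FAST_LOAD_FAST n,v → push -1,6. Stack: [-1, 6]
BINARY_OP + → -1 + 6 = 5. Stack: [5]
STORE_FAST z → z=5. Stack: []
LOAD_FAST_LOAD_FAST a,a → push 31,31. Stack: [31, 31]
BINARY_OP * → 31 * 31 = 961. Stack: [961]
LOAD_CONST → push 4. Stack: [961, 4]
BINARY_OP ^ → 961 ^ 4 = 965. Stack: [965]
STORE_FAST p → p=965. Stack: []
LOAD_FAST_LOAD_FAST p,v → push 965,6. Stack: [965, 6]
BINARY_OP - → 965 - 6 = 959. Stack: [959]
RETURN_VALUE → return 959.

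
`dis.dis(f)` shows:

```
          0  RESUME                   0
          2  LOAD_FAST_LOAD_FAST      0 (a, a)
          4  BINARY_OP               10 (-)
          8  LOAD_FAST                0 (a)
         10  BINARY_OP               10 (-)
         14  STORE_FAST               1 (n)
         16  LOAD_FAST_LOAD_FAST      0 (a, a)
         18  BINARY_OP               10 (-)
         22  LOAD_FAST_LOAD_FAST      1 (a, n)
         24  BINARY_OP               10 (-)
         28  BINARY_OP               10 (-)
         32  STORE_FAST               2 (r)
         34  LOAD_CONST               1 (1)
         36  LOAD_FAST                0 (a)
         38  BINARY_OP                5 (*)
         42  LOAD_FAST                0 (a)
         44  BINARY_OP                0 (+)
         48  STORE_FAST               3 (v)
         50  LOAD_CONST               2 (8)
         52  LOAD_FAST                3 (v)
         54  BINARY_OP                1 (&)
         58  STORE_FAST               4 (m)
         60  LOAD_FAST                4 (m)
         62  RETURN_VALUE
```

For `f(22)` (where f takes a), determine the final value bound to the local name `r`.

LOAD_FAST_LOAD_FAST a,a → push 22,22. Stack: [22, 22]
BINARY_OP - → 22 - 22 = 0. Stack: [0]
LOAD_FAST a → push 22. Stack: [0, 22]
BINARY_OP - → 0 - 22 = -22. Stack: [-22]
STORE_FAST n → n=-22. Stack: []
LOAD_FAST_LOAD_FAST a,a → push 22,22. Stack: [22, 22]
BINARY_OP - → 22 - 22 = 0. Stack: [0]
LOAD_FAST_LOAD_FAST a,n → push 22,-22. Stack: [0, 22, -22]
BINARY_OP - → 22 - -22 = 44. Stack: [0, 44]
BINARY_OP - → 0 - 44 = -44. Stack: [-44]
STORE_FAST r → r=-44. Stack: []
LOAD_CONST → push 1. Stack: [1]
LOAD_FAST a → push 22. Stack: [1, 22]
BINARY_OP * → 1 * 22 = 22. Stack: [22]
LOAD_FAST a → push 22. Stack: [22, 22]
BINARY_OP + → 22 + 22 = 44. Stack: [44]
STORE_FAST v → v=44. Stack: []
LOAD_CONST → push 8. Stack: [8]
LOAD_FAST v → push 44. Stack: [8, 44]
BINARY_OP & → 8 & 44 = 8. Stack: [8]
STORE_FAST m → m=8. Stack: []
LOAD_FAST m → push 8. Stack: [8]
RETURN_VALUE → return 8.

-44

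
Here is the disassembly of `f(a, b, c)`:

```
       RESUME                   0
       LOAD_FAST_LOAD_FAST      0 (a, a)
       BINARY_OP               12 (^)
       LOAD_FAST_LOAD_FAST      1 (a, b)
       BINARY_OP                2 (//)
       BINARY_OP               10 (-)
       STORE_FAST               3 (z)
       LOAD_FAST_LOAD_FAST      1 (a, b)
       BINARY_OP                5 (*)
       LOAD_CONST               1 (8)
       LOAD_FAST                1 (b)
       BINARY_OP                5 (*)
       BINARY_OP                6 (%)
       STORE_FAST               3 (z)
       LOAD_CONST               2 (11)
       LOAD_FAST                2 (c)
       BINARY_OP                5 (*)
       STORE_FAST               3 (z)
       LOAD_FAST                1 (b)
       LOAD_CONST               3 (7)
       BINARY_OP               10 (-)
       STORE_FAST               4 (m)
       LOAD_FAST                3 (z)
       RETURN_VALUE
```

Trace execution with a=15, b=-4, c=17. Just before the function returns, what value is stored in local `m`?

-11

LOAD_FAST_LOAD_FAST a,a → push 15,15. Stack: [15, 15]
BINARY_OP ^ → 15 ^ 15 = 0. Stack: [0]
LOAD_FAST_LOAD_FAST a,b → push 15,-4. Stack: [0, 15, -4]
BINARY_OP // → 15 // -4 = -4. Stack: [0, -4]
BINARY_OP - → 0 - -4 = 4. Stack: [4]
STORE_FAST z → z=4. Stack: []
LOAD_FAST_LOAD_FAST a,b → push 15,-4. Stack: [15, -4]
BINARY_OP * → 15 * -4 = -60. Stack: [-60]
LOAD_CONST → push 8. Stack: [-60, 8]
LOAD_FAST b → push -4. Stack: [-60, 8, -4]
BINARY_OP * → 8 * -4 = -32. Stack: [-60, -32]
BINARY_OP % → -60 % -32 = -28. Stack: [-28]
STORE_FAST z → z=-28. Stack: []
LOAD_CONST → push 11. Stack: [11]
LOAD_FAST c → push 17. Stack: [11, 17]
BINARY_OP * → 11 * 17 = 187. Stack: [187]
STORE_FAST z → z=187. Stack: []
LOAD_FAST b → push -4. Stack: [-4]
LOAD_CONST → push 7. Stack: [-4, 7]
BINARY_OP - → -4 - 7 = -11. Stack: [-11]
STORE_FAST m → m=-11. Stack: []
LOAD_FAST z → push 187. Stack: [187]
RETURN_VALUE → return 187.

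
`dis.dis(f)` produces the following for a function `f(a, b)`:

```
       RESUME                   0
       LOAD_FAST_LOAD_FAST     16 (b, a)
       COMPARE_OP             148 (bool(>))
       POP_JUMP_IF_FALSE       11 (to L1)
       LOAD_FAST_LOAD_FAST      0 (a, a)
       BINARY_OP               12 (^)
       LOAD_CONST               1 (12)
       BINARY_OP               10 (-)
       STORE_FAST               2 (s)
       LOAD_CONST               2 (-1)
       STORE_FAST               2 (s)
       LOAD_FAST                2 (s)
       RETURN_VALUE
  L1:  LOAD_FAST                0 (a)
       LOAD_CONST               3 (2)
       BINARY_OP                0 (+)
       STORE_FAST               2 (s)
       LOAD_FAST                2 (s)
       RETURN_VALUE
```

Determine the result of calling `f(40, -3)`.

42

LOAD_FAST_LOAD_FAST b,a → push -3,40. Stack: [-3, 40]
COMPARE_OP bool(>) → -3 vs 40 = False. Stack: [False]
POP_JUMP_IF_FALSE → pop False; jump. Stack: []
LOAD_FAST a → push 40. Stack: [40]
LOAD_CONST → push 2. Stack: [40, 2]
BINARY_OP + → 40 + 2 = 42. Stack: [42]
STORE_FAST s → s=42. Stack: []
LOAD_FAST s → push 42. Stack: [42]
RETURN_VALUE → return 42.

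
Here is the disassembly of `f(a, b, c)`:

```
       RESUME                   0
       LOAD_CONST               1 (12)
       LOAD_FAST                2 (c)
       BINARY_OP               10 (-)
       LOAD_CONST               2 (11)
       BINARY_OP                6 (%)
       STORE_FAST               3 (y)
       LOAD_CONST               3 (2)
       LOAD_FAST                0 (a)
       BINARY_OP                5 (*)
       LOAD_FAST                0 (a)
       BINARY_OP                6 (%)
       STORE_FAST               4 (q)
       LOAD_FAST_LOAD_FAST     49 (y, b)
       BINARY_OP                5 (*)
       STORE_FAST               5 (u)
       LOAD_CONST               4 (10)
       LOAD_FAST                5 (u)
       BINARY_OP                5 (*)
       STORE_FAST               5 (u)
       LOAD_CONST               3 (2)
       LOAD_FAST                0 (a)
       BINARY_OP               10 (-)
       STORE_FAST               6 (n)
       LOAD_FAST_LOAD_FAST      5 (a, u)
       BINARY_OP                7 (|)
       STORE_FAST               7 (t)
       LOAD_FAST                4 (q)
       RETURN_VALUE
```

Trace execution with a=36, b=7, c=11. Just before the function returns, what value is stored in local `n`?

LOAD_CONST → push 12. Stack: [12]
LOAD_FAST c → push 11. Stack: [12, 11]
BINARY_OP - → 12 - 11 = 1. Stack: [1]
LOAD_CONST → push 11. Stack: [1, 11]
BINARY_OP % → 1 % 11 = 1. Stack: [1]
STORE_FAST y → y=1. Stack: []
LOAD_CONST → push 2. Stack: [2]
LOAD_FAST a → push 36. Stack: [2, 36]
BINARY_OP * → 2 * 36 = 72. Stack: [72]
LOAD_FAST a → push 36. Stack: [72, 36]
BINARY_OP % → 72 % 36 = 0. Stack: [0]
STORE_FAST q → q=0. Stack: []
LOAD_FAST_LOAD_FAST y,b → push 1,7. Stack: [1, 7]
BINARY_OP * → 1 * 7 = 7. Stack: [7]
STORE_FAST u → u=7. Stack: []
LOAD_CONST → push 10. Stack: [10]
LOAD_FAST u → push 7. Stack: [10, 7]
BINARY_OP * → 10 * 7 = 70. Stack: [70]
STORE_FAST u → u=70. Stack: []
LOAD_CONST → push 2. Stack: [2]
LOAD_FAST a → push 36. Stack: [2, 36]
BINARY_OP - → 2 - 36 = -34. Stack: [-34]
STORE_FAST n → n=-34. Stack: []
LOAD_FAST_LOAD_FAST a,u → push 36,70. Stack: [36, 70]
BINARY_OP | → 36 | 70 = 102. Stack: [102]
STORE_FAST t → t=102. Stack: []
LOAD_FAST q → push 0. Stack: [0]
RETURN_VALUE → return 0.

-34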